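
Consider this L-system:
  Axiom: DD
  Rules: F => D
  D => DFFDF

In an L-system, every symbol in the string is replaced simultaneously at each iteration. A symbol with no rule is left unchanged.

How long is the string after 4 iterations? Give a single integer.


Answer: 242

Derivation:
Step 0: length = 2
Step 1: length = 10
Step 2: length = 26
Step 3: length = 82
Step 4: length = 242


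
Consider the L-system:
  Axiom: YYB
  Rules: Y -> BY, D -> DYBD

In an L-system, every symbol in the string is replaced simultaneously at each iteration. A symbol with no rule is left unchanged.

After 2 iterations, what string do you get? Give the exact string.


Step 0: YYB
Step 1: BYBYB
Step 2: BBYBBYB

Answer: BBYBBYB


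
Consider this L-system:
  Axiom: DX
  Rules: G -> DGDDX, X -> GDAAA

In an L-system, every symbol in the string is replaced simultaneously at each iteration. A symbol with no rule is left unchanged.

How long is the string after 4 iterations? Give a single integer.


Answer: 30

Derivation:
Step 0: length = 2
Step 1: length = 6
Step 2: length = 10
Step 3: length = 18
Step 4: length = 30


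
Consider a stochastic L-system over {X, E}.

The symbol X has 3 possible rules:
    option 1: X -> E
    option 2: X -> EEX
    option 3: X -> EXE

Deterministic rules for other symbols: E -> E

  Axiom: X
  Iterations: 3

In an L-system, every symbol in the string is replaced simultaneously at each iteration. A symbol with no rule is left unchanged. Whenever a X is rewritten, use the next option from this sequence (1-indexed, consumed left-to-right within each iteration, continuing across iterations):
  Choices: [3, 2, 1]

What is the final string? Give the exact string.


Step 0: X
Step 1: EXE  (used choices [3])
Step 2: EEEXE  (used choices [2])
Step 3: EEEEE  (used choices [1])

Answer: EEEEE


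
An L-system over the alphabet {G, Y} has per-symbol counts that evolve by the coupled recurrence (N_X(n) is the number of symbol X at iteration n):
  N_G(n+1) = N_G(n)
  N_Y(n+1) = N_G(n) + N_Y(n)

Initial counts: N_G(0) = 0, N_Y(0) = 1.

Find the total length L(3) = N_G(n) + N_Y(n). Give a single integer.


Answer: 1

Derivation:
Step 0: N_G=0, N_Y=1, L=1
Step 1: N_G=0, N_Y=1, L=1
Step 2: N_G=0, N_Y=1, L=1
Step 3: N_G=0, N_Y=1, L=1


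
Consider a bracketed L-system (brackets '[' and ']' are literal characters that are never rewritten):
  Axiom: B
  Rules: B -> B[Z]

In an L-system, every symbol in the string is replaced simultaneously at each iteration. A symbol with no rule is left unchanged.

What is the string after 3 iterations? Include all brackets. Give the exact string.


Step 0: B
Step 1: B[Z]
Step 2: B[Z][Z]
Step 3: B[Z][Z][Z]

Answer: B[Z][Z][Z]


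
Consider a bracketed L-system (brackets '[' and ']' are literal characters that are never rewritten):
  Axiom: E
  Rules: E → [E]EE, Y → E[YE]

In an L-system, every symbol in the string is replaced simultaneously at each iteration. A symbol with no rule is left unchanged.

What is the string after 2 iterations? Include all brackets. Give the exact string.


Answer: [[E]EE][E]EE[E]EE

Derivation:
Step 0: E
Step 1: [E]EE
Step 2: [[E]EE][E]EE[E]EE


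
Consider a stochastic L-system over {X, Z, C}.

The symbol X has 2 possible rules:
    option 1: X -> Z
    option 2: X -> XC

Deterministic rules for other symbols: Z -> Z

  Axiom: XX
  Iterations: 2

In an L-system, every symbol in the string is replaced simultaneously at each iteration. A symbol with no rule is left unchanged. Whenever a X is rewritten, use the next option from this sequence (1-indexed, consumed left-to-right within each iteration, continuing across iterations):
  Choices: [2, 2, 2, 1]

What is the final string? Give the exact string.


Step 0: XX
Step 1: XCXC  (used choices [2, 2])
Step 2: XCCZC  (used choices [2, 1])

Answer: XCCZC


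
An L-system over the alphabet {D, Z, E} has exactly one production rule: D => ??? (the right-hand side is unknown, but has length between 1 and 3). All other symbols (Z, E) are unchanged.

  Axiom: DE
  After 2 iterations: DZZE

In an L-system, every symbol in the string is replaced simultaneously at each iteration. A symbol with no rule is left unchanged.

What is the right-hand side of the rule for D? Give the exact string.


Answer: DZ

Derivation:
Trying D => DZ:
  Step 0: DE
  Step 1: DZE
  Step 2: DZZE
Matches the given result.


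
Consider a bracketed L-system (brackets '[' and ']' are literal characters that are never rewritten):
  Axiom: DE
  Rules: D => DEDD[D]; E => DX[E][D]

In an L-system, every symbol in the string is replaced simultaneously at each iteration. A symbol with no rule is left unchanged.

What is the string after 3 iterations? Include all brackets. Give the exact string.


Answer: DEDD[D]DX[E][D]DEDD[D]DEDD[D][DEDD[D]]DEDD[D]X[DX[E][D]][DEDD[D]]DEDD[D]DX[E][D]DEDD[D]DEDD[D][DEDD[D]]DEDD[D]DX[E][D]DEDD[D]DEDD[D][DEDD[D]][DEDD[D]DX[E][D]DEDD[D]DEDD[D][DEDD[D]]]DEDD[D]DX[E][D]DEDD[D]DEDD[D][DEDD[D]]X[DEDD[D]X[DX[E][D]][DEDD[D]]][DEDD[D]DX[E][D]DEDD[D]DEDD[D][DEDD[D]]]

Derivation:
Step 0: DE
Step 1: DEDD[D]DX[E][D]
Step 2: DEDD[D]DX[E][D]DEDD[D]DEDD[D][DEDD[D]]DEDD[D]X[DX[E][D]][DEDD[D]]
Step 3: DEDD[D]DX[E][D]DEDD[D]DEDD[D][DEDD[D]]DEDD[D]X[DX[E][D]][DEDD[D]]DEDD[D]DX[E][D]DEDD[D]DEDD[D][DEDD[D]]DEDD[D]DX[E][D]DEDD[D]DEDD[D][DEDD[D]][DEDD[D]DX[E][D]DEDD[D]DEDD[D][DEDD[D]]]DEDD[D]DX[E][D]DEDD[D]DEDD[D][DEDD[D]]X[DEDD[D]X[DX[E][D]][DEDD[D]]][DEDD[D]DX[E][D]DEDD[D]DEDD[D][DEDD[D]]]


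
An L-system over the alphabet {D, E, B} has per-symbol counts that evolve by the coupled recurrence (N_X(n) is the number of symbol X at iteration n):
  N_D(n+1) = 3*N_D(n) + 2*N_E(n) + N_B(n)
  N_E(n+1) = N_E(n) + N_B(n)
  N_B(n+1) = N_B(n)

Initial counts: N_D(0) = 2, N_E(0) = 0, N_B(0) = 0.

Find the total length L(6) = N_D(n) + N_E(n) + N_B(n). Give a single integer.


Step 0: N_D=2, N_E=0, N_B=0, L=2
Step 1: N_D=6, N_E=0, N_B=0, L=6
Step 2: N_D=18, N_E=0, N_B=0, L=18
Step 3: N_D=54, N_E=0, N_B=0, L=54
Step 4: N_D=162, N_E=0, N_B=0, L=162
Step 5: N_D=486, N_E=0, N_B=0, L=486
Step 6: N_D=1458, N_E=0, N_B=0, L=1458

Answer: 1458


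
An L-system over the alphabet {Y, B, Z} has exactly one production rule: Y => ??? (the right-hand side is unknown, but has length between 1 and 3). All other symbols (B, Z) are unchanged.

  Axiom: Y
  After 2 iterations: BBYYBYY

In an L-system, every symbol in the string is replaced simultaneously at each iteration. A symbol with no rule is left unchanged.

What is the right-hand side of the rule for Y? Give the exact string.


Trying Y => BYY:
  Step 0: Y
  Step 1: BYY
  Step 2: BBYYBYY
Matches the given result.

Answer: BYY


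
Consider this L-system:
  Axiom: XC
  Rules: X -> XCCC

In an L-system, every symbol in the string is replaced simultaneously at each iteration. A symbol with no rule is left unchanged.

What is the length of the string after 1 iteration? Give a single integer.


Answer: 5

Derivation:
Step 0: length = 2
Step 1: length = 5


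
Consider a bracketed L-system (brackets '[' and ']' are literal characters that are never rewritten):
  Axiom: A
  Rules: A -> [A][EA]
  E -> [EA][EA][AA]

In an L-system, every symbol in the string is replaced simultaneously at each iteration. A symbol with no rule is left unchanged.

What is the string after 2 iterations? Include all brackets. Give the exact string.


Answer: [[A][EA]][[EA][EA][AA][A][EA]]

Derivation:
Step 0: A
Step 1: [A][EA]
Step 2: [[A][EA]][[EA][EA][AA][A][EA]]


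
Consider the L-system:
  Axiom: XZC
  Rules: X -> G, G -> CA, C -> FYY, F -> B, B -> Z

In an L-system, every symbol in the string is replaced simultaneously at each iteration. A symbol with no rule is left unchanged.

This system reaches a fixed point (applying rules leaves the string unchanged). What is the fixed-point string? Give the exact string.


Step 0: XZC
Step 1: GZFYY
Step 2: CAZBYY
Step 3: FYYAZZYY
Step 4: BYYAZZYY
Step 5: ZYYAZZYY
Step 6: ZYYAZZYY  (unchanged — fixed point at step 5)

Answer: ZYYAZZYY


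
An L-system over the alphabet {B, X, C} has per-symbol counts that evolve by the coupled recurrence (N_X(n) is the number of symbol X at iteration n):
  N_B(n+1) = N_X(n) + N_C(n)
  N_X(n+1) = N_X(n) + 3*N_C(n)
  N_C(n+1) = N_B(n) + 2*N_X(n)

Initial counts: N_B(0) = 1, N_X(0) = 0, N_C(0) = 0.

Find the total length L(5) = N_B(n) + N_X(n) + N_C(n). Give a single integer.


Answer: 142

Derivation:
Step 0: N_B=1, N_X=0, N_C=0, L=1
Step 1: N_B=0, N_X=0, N_C=1, L=1
Step 2: N_B=1, N_X=3, N_C=0, L=4
Step 3: N_B=3, N_X=3, N_C=7, L=13
Step 4: N_B=10, N_X=24, N_C=9, L=43
Step 5: N_B=33, N_X=51, N_C=58, L=142


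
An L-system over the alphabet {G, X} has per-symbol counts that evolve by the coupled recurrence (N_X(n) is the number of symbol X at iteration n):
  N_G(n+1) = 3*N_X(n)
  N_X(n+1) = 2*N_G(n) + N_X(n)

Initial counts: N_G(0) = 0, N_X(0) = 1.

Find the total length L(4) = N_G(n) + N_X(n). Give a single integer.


Answer: 94

Derivation:
Step 0: N_G=0, N_X=1, L=1
Step 1: N_G=3, N_X=1, L=4
Step 2: N_G=3, N_X=7, L=10
Step 3: N_G=21, N_X=13, L=34
Step 4: N_G=39, N_X=55, L=94


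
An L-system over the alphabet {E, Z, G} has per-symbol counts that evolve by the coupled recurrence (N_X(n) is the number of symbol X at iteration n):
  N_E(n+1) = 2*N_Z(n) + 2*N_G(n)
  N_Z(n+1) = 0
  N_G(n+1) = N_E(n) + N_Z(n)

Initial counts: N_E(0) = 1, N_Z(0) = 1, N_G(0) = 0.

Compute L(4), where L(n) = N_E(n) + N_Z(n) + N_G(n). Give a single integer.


Step 0: N_E=1, N_Z=1, N_G=0, L=2
Step 1: N_E=2, N_Z=0, N_G=2, L=4
Step 2: N_E=4, N_Z=0, N_G=2, L=6
Step 3: N_E=4, N_Z=0, N_G=4, L=8
Step 4: N_E=8, N_Z=0, N_G=4, L=12

Answer: 12


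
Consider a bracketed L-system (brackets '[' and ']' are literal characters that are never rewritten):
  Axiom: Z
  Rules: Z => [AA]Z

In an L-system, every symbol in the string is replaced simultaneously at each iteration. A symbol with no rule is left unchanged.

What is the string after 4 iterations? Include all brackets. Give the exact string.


Step 0: Z
Step 1: [AA]Z
Step 2: [AA][AA]Z
Step 3: [AA][AA][AA]Z
Step 4: [AA][AA][AA][AA]Z

Answer: [AA][AA][AA][AA]Z


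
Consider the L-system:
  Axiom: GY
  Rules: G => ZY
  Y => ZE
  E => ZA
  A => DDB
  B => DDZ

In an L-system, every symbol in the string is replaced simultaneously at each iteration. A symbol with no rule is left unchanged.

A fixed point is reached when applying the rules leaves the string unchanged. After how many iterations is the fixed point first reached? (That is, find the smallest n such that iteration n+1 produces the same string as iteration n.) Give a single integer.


Step 0: GY
Step 1: ZYZE
Step 2: ZZEZZA
Step 3: ZZZAZZDDB
Step 4: ZZZDDBZZDDDDZ
Step 5: ZZZDDDDZZZDDDDZ
Step 6: ZZZDDDDZZZDDDDZ  (unchanged — fixed point at step 5)

Answer: 5


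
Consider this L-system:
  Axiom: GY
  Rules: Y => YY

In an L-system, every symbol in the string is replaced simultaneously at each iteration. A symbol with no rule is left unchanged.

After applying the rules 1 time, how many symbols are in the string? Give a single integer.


Step 0: length = 2
Step 1: length = 3

Answer: 3


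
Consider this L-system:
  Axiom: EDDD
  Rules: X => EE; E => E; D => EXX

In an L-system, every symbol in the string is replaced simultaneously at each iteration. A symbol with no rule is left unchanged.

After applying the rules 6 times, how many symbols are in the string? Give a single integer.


Answer: 16

Derivation:
Step 0: length = 4
Step 1: length = 10
Step 2: length = 16
Step 3: length = 16
Step 4: length = 16
Step 5: length = 16
Step 6: length = 16


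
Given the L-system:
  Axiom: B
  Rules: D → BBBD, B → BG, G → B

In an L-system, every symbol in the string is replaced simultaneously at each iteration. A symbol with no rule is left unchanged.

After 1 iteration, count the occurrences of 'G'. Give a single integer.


Step 0: B  (0 'G')
Step 1: BG  (1 'G')

Answer: 1


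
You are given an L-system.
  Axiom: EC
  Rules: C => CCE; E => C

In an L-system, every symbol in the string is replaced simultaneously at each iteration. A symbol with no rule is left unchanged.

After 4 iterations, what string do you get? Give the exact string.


Answer: CCECCECCCECCECCCECCECCECCCECCECCCECCECCECCCECCECCCECCECCEC

Derivation:
Step 0: EC
Step 1: CCCE
Step 2: CCECCECCEC
Step 3: CCECCECCCECCECCCECCECCCE
Step 4: CCECCECCCECCECCCECCECCECCCECCECCCECCECCECCCECCECCCECCECCEC


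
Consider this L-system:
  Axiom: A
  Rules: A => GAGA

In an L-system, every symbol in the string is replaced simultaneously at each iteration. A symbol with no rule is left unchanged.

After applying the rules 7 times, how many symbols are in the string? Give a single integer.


Answer: 382

Derivation:
Step 0: length = 1
Step 1: length = 4
Step 2: length = 10
Step 3: length = 22
Step 4: length = 46
Step 5: length = 94
Step 6: length = 190
Step 7: length = 382


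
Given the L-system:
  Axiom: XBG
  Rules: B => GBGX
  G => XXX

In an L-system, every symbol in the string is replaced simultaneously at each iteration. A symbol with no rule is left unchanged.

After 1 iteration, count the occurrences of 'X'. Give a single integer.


Step 0: XBG  (1 'X')
Step 1: XGBGXXXX  (5 'X')

Answer: 5


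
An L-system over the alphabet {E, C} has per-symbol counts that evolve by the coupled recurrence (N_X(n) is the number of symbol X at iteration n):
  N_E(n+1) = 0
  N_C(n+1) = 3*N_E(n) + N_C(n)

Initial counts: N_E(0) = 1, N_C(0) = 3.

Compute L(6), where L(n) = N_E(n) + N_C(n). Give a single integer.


Answer: 6

Derivation:
Step 0: N_E=1, N_C=3, L=4
Step 1: N_E=0, N_C=6, L=6
Step 2: N_E=0, N_C=6, L=6
Step 3: N_E=0, N_C=6, L=6
Step 4: N_E=0, N_C=6, L=6
Step 5: N_E=0, N_C=6, L=6
Step 6: N_E=0, N_C=6, L=6


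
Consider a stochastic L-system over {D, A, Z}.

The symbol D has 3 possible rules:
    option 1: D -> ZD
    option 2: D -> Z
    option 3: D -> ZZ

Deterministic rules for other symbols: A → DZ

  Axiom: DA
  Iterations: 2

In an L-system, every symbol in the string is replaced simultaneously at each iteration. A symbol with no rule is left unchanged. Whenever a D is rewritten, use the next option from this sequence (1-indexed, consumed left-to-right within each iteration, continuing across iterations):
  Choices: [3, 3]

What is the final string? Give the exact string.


Step 0: DA
Step 1: ZZDZ  (used choices [3])
Step 2: ZZZZZ  (used choices [3])

Answer: ZZZZZ


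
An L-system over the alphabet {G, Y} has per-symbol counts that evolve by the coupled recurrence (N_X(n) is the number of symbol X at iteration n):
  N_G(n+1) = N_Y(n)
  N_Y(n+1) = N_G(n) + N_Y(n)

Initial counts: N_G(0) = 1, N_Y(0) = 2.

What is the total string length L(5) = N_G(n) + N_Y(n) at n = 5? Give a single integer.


Step 0: N_G=1, N_Y=2, L=3
Step 1: N_G=2, N_Y=3, L=5
Step 2: N_G=3, N_Y=5, L=8
Step 3: N_G=5, N_Y=8, L=13
Step 4: N_G=8, N_Y=13, L=21
Step 5: N_G=13, N_Y=21, L=34

Answer: 34


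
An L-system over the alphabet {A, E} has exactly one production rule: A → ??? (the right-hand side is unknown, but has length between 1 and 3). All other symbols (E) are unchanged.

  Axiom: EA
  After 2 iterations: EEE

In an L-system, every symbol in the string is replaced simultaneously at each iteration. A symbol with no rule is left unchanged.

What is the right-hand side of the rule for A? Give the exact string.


Trying A → EE:
  Step 0: EA
  Step 1: EEE
  Step 2: EEE
Matches the given result.

Answer: EE


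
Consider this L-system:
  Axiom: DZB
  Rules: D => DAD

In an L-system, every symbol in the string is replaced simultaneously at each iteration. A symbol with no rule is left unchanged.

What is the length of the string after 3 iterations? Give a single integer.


Answer: 17

Derivation:
Step 0: length = 3
Step 1: length = 5
Step 2: length = 9
Step 3: length = 17


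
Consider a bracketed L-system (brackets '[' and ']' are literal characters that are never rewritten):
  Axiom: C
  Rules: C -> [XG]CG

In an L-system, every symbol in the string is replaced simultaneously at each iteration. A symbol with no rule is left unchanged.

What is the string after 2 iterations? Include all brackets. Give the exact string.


Step 0: C
Step 1: [XG]CG
Step 2: [XG][XG]CGG

Answer: [XG][XG]CGG


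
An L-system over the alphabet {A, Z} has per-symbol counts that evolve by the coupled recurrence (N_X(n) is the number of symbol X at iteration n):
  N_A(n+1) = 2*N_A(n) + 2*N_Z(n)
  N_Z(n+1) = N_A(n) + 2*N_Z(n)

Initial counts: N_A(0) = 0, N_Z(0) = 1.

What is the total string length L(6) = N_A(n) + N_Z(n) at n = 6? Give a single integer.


Step 0: N_A=0, N_Z=1, L=1
Step 1: N_A=2, N_Z=2, L=4
Step 2: N_A=8, N_Z=6, L=14
Step 3: N_A=28, N_Z=20, L=48
Step 4: N_A=96, N_Z=68, L=164
Step 5: N_A=328, N_Z=232, L=560
Step 6: N_A=1120, N_Z=792, L=1912

Answer: 1912


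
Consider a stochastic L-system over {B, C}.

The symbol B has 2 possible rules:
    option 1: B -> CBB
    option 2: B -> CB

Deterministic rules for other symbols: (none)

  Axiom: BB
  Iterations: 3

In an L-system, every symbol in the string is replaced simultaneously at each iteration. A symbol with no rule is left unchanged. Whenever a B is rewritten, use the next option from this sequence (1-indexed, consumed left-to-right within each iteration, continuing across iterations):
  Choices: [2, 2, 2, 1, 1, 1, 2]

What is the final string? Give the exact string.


Step 0: BB
Step 1: CBCB  (used choices [2, 2])
Step 2: CCBCCBB  (used choices [2, 1])
Step 3: CCCBBCCCBBCB  (used choices [1, 1, 2])

Answer: CCCBBCCCBBCB


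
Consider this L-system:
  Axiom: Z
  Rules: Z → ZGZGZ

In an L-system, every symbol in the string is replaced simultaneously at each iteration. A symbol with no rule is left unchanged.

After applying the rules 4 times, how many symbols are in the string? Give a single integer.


Answer: 161

Derivation:
Step 0: length = 1
Step 1: length = 5
Step 2: length = 17
Step 3: length = 53
Step 4: length = 161


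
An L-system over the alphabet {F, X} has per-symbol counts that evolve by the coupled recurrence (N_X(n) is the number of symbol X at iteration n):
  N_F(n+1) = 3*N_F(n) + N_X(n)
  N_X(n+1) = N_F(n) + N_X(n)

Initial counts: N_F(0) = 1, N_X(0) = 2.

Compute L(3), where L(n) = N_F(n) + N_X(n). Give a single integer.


Answer: 88

Derivation:
Step 0: N_F=1, N_X=2, L=3
Step 1: N_F=5, N_X=3, L=8
Step 2: N_F=18, N_X=8, L=26
Step 3: N_F=62, N_X=26, L=88


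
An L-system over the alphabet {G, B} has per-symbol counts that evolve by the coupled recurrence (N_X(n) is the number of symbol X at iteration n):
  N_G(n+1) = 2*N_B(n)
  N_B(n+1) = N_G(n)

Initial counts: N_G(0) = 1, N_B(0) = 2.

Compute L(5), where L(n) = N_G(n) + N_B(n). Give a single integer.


Step 0: N_G=1, N_B=2, L=3
Step 1: N_G=4, N_B=1, L=5
Step 2: N_G=2, N_B=4, L=6
Step 3: N_G=8, N_B=2, L=10
Step 4: N_G=4, N_B=8, L=12
Step 5: N_G=16, N_B=4, L=20

Answer: 20


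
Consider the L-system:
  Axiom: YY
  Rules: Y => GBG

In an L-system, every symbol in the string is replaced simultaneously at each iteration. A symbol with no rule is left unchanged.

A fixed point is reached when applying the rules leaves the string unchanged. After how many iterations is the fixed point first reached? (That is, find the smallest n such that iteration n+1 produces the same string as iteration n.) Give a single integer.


Step 0: YY
Step 1: GBGGBG
Step 2: GBGGBG  (unchanged — fixed point at step 1)

Answer: 1


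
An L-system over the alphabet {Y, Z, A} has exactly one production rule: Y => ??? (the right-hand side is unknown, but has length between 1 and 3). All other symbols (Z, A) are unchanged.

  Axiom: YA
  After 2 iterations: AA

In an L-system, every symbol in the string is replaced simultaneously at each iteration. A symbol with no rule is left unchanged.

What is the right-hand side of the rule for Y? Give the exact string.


Answer: A

Derivation:
Trying Y => A:
  Step 0: YA
  Step 1: AA
  Step 2: AA
Matches the given result.


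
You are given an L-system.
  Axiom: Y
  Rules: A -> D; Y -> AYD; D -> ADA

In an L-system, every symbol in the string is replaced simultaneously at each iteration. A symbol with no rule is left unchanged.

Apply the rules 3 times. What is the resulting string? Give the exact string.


Answer: ADADAYDADADADAD

Derivation:
Step 0: Y
Step 1: AYD
Step 2: DAYDADA
Step 3: ADADAYDADADADAD


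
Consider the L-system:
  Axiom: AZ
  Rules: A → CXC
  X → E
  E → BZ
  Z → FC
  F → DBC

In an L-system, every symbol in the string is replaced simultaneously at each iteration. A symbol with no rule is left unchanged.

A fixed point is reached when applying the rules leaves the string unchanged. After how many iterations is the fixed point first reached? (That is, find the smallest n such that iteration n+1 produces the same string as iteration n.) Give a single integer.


Answer: 5

Derivation:
Step 0: AZ
Step 1: CXCFC
Step 2: CECDBCC
Step 3: CBZCDBCC
Step 4: CBFCCDBCC
Step 5: CBDBCCCDBCC
Step 6: CBDBCCCDBCC  (unchanged — fixed point at step 5)


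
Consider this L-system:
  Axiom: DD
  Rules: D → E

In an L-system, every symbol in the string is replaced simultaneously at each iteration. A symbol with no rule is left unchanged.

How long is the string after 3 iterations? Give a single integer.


Step 0: length = 2
Step 1: length = 2
Step 2: length = 2
Step 3: length = 2

Answer: 2


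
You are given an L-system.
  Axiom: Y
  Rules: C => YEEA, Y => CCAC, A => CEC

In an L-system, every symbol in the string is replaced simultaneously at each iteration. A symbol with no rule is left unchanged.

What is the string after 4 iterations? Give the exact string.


Step 0: Y
Step 1: CCAC
Step 2: YEEAYEEACECYEEA
Step 3: CCACEECECCCACEECECYEEAEYEEACCACEECEC
Step 4: YEEAYEEACECYEEAEEYEEAEYEEAYEEAYEEACECYEEAEEYEEAEYEEACCACEECECECCACEECECYEEAYEEACECYEEAEEYEEAEYEEA

Answer: YEEAYEEACECYEEAEEYEEAEYEEAYEEAYEEACECYEEAEEYEEAEYEEACCACEECECECCACEECECYEEAYEEACECYEEAEEYEEAEYEEA


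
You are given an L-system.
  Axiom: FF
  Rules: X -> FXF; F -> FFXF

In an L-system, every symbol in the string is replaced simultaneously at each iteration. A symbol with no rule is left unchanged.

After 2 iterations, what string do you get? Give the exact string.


Answer: FFXFFFXFFXFFFXFFFXFFFXFFXFFFXF

Derivation:
Step 0: FF
Step 1: FFXFFFXF
Step 2: FFXFFFXFFXFFFXFFFXFFFXFFXFFFXF


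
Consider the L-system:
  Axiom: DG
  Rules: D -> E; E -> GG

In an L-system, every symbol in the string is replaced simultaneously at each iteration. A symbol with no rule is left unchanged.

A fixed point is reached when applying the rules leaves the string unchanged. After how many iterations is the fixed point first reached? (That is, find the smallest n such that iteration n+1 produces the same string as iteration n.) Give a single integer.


Step 0: DG
Step 1: EG
Step 2: GGG
Step 3: GGG  (unchanged — fixed point at step 2)

Answer: 2


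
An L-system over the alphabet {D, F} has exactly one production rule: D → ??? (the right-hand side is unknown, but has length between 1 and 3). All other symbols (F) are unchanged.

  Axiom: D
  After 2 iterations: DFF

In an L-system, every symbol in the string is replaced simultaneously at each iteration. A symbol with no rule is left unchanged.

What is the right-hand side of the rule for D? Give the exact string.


Trying D → DF:
  Step 0: D
  Step 1: DF
  Step 2: DFF
Matches the given result.

Answer: DF


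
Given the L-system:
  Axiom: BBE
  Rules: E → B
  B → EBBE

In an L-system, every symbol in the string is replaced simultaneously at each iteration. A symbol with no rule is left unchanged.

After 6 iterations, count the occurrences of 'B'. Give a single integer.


Answer: 776

Derivation:
Final string: BEBBEEBBEBEBBEBEBBEEBBEBBEBBEEBBEBEBBEEBBEBEBBEEBBEBBEBBEEBBEBEBBEBEBBEEBBEBEBBEBEBBEEBBEBBEBBEEBBEBEBBEBEBBEEBBEBEBBEBEBBEEBBEBBEBBEEBBEBEBBEEBBEBEBBEEBBEBBEBBEEBBEBEBBEBEBBEEBBEBBEBBEEBBEBEBBEBEBBEEBBEBBEBBEEBBEBEBBEEBBEBEBBEEBBEBBEBBEEBBEBEBBEBEBBEEBBEBEBBEBEBBEEBBEBBEBBEEBBEBEBBEEBBEBEBBEEBBEBBEBBEEBBEBEBBEBEBBEEBBEBEBBEBEBBEEBBEBBEBBEEBBEBEBBEEBBEBEBBEEBBEBBEBBEEBBEBEBBEBEBBEEBBEBBEBBEEBBEBEBBEBEBBEEBBEBBEBBEEBBEBEBBEEBBEBEBBEEBBEBBEBBEEBBEBEBBEBEBBEEBBEBEBBEBEBBEEBBEBBEBBEEBBEBEBBEBEBBEEBBEBEBBEBEBBEEBBEBBEBBEEBBEBEBBEEBBEBEBBEEBBEBBEBBEEBBEBEBBEBEBBEEBBEBBEBBEEBBEBEBBEBEBBEEBBEBBEBBEEBBEBEBBEEBBEBEBBEEBBEBBEBBEEBBEBEBBEBEBBEEBBEBEBBEBEBBEEBBEBBEBBEEBBEBEBBEBEBBEEBBEBEBBEBEBBEEBBEBBEBBEEBBEBEBBEEBBEBEBBEEBBEBBEBBEEBBEBEBBEBEBBEEBBEBBEBBEEBBEBEBBEBEBBEEBBEBBEBBEEBBEBEBBEEBBEBEBBEEBBEBBEBBEEBBEBEBBEBEBBEEBBEBEBBEBEBBEEBBEBBEBBEEBBEBEBBEEBBEBEBBEEBBEBBEBBEEBBEBEBBEBEBBEEBBEBEBBEBEBBEEBBEBBEBBEEBBEBEBBEEBBEBEBBEEBBEBBEBBEEBBEBEBBEBEBBEEBBEBBEBBEEBBEBEBBEBEBBEEBBEBBEBBEEBBEBEBBEEBBEBEBBEEBBEBBEBBEEBBEBEBBEBEBBEEBBEBEBBEBEBBEEBBEBBEBBEEBBEBEBBEBEBBEEBBEBEBBEBEBBEEBBEBBEBBEEBBEBEBBEEBBEBEBBEEBBEBBEBBEEBBEBEBBEBEBBEEBBEBEBBEBEBBEEBBEBBEBBEEBBEBEBBEBEBBEEBBEBEBBEBEBBEEBBEBBEBBEEBBEBEBBEEBBEBEBBEEBBEBBEBBEEBBEBEBBEBEBBEEBBEBBEBBEEBBEBEBBEBEBBEEBBEBBEBBEEBBEBEBBEEBBEBEBBEEBBEBBEBBEEBBEBEBBEBEBBEEBBEBEBBEBEBBEEBBEBBEBBEEBBEBEBBE
Count of 'B': 776


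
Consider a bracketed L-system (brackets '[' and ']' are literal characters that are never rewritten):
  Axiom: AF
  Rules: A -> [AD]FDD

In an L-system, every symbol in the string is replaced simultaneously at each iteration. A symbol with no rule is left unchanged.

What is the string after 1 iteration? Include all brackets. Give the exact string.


Answer: [AD]FDDF

Derivation:
Step 0: AF
Step 1: [AD]FDDF


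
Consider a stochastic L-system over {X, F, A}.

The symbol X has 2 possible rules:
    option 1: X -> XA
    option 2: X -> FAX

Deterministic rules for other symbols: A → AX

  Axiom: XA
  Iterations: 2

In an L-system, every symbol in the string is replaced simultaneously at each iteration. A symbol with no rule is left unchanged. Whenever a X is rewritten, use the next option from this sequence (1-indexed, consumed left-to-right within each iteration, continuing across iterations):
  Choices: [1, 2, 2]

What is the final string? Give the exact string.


Step 0: XA
Step 1: XAAX  (used choices [1])
Step 2: FAXAXAXFAX  (used choices [2, 2])

Answer: FAXAXAXFAX


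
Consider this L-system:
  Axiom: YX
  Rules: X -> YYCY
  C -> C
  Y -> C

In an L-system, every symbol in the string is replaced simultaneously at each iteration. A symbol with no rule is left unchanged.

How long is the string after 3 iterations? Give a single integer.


Answer: 5

Derivation:
Step 0: length = 2
Step 1: length = 5
Step 2: length = 5
Step 3: length = 5


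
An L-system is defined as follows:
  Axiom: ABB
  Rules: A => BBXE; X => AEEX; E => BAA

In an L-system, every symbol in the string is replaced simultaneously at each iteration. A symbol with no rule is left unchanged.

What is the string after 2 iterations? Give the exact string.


Step 0: ABB
Step 1: BBXEBB
Step 2: BBAEEXBAABB

Answer: BBAEEXBAABB


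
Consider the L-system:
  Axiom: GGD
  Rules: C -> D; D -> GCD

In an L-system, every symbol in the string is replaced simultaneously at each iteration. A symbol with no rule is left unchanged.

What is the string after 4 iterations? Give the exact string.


Answer: GGGGDGCDGGCDGDGCD

Derivation:
Step 0: GGD
Step 1: GGGCD
Step 2: GGGDGCD
Step 3: GGGGCDGDGCD
Step 4: GGGGDGCDGGCDGDGCD


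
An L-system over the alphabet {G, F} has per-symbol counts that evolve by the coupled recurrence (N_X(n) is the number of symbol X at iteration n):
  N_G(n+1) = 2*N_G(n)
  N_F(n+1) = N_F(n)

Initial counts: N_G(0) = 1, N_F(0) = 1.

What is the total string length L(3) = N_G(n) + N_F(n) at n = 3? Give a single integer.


Answer: 9

Derivation:
Step 0: N_G=1, N_F=1, L=2
Step 1: N_G=2, N_F=1, L=3
Step 2: N_G=4, N_F=1, L=5
Step 3: N_G=8, N_F=1, L=9


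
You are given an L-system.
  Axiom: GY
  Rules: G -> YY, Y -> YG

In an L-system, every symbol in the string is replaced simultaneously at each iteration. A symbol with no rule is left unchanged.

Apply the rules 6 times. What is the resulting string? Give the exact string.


Step 0: GY
Step 1: YYYG
Step 2: YGYGYGYY
Step 3: YGYYYGYYYGYYYGYG
Step 4: YGYYYGYGYGYYYGYGYGYYYGYGYGYYYGYY
Step 5: YGYYYGYGYGYYYGYYYGYYYGYGYGYYYGYYYGYYYGYGYGYYYGYYYGYYYGYGYGYYYGYG
Step 6: YGYYYGYGYGYYYGYYYGYYYGYGYGYYYGYGYGYYYGYGYGYYYGYYYGYYYGYGYGYYYGYGYGYYYGYGYGYYYGYYYGYYYGYGYGYYYGYGYGYYYGYGYGYYYGYYYGYYYGYGYGYYYGYY

Answer: YGYYYGYGYGYYYGYYYGYYYGYGYGYYYGYGYGYYYGYGYGYYYGYYYGYYYGYGYGYYYGYGYGYYYGYGYGYYYGYYYGYYYGYGYGYYYGYGYGYYYGYGYGYYYGYYYGYYYGYGYGYYYGYY


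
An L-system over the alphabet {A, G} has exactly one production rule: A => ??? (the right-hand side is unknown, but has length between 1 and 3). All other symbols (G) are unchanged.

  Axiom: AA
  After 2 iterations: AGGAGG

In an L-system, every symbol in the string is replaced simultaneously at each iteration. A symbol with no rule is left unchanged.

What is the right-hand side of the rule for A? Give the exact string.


Trying A => AG:
  Step 0: AA
  Step 1: AGAG
  Step 2: AGGAGG
Matches the given result.

Answer: AG


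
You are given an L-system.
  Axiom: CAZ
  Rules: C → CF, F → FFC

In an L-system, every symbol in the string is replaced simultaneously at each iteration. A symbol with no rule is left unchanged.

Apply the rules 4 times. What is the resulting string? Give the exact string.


Answer: CFFFCFFCFFCCFFFCFFCCFFFCFFCCFCFFFCAZ

Derivation:
Step 0: CAZ
Step 1: CFAZ
Step 2: CFFFCAZ
Step 3: CFFFCFFCFFCCFAZ
Step 4: CFFFCFFCFFCCFFFCFFCCFFFCFFCCFCFFFCAZ


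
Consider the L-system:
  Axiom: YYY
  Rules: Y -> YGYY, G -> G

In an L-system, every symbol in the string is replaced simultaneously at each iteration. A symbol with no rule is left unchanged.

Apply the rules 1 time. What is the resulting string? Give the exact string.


Answer: YGYYYGYYYGYY

Derivation:
Step 0: YYY
Step 1: YGYYYGYYYGYY


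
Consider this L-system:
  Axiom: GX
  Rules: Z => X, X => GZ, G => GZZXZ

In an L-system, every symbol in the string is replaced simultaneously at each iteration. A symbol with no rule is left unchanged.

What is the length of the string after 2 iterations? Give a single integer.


Answer: 16

Derivation:
Step 0: length = 2
Step 1: length = 7
Step 2: length = 16


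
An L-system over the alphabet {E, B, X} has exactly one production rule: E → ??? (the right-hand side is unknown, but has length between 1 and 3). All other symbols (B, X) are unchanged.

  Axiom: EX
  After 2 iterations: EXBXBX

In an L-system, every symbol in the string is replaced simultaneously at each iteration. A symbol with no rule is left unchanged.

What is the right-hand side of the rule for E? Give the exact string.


Answer: EXB

Derivation:
Trying E → EXB:
  Step 0: EX
  Step 1: EXBX
  Step 2: EXBXBX
Matches the given result.


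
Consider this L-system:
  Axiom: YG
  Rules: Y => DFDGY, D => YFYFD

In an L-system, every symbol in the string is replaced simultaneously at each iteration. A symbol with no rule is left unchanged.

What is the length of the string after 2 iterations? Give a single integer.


Step 0: length = 2
Step 1: length = 6
Step 2: length = 18

Answer: 18


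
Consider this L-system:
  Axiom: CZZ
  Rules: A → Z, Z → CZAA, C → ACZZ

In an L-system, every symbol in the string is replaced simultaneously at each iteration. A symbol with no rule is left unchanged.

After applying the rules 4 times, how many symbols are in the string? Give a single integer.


Step 0: length = 3
Step 1: length = 12
Step 2: length = 33
Step 3: length = 99
Step 4: length = 285

Answer: 285


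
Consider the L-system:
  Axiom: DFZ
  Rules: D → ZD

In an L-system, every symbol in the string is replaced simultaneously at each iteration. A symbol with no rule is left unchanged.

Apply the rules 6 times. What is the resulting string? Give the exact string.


Answer: ZZZZZZDFZ

Derivation:
Step 0: DFZ
Step 1: ZDFZ
Step 2: ZZDFZ
Step 3: ZZZDFZ
Step 4: ZZZZDFZ
Step 5: ZZZZZDFZ
Step 6: ZZZZZZDFZ


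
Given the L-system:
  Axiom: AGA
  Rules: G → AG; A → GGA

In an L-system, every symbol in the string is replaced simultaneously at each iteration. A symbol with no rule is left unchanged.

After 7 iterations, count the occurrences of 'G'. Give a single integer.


Answer: 915

Derivation:
Final string: GGAAGGGAAGAGAGGGAAGAGGGAGGAAGGGAAGGGAAGAGAGGGAAGAGGGAGGAAGAGAGGGAGGAAGAGAGGGAGGAAGGGAAGGGAAGAGAGGGAAGAGGGAGGAAGAGAGGGAGGAAGGGAAGGGAAGAGAGGGAGGAAGGGAAGAGAGGGAAGAGGGAGGAAGGGAAGGGAAGAGAGGGAAGAGGGAGGAAGGGAAGGGAAGAGAGGGAAGAGGGAGGAAGAGAGGGAGGAAGAGAGGGAGGAAGGGAAGGGAAGAGAGGGAAGAGGGAGGAAGAGAGGGAGGAAGGGAAGGGAAGAGAGGGAGGAAGGGAAGAGAGGGAAGAGGGAGGAAGAGAGGGAGGAAGAGAGGGAGGAAGGGAAGGGAAGAGAGGGAGGAAGGGAAGAGAGGGAAGAGGGAGGAAGAGAGGGAGGAAGAGAGGGAGGAAGGGAAGGGAAGAGAGGGAGGAAGGGAAGAGAGGGAAGAGGGAGGAAGGGAAGGGAAGAGAGGGAAGAGGGAGGAAGGGAAGGGAAGAGAGGGAAGAGGGAGGAAGAGAGGGAGGAAGAGAGGGAGGAAGGGAAGGGAAGAGAGGGAAGAGGGAGGAAGAGAGGGAGGAAGGGAAGGGAAGAGAGGGAGGAAGGGAAGAGAGGGAAGAGGGAGGAAGAGAGGGAGGAAGAGAGGGAGGAAGGGAAGGGAAGAGAGGGAGGAAGGGAAGAGAGGGAAGAGGGAGGAAGGGAAGGGAAGAGAGGGAAGAGGGAGGAAGGGAAGGGAAGAGAGGGAAGAGGGAGGAAGAGAGGGAGGAAGAGAGGGAGGAAGGGAAGGGAAGAGAGGGAGGAAGGGAAGAGAGGGAAGAGGGAGGAAGGGAAGGGAAGAGAGGGAAGAGGGAGGAAGAGAGGGAGGAAGAGAGGGAGGAAGGGAAGGGAAGAGAGGGAAGAGGGAGGAAGAGAGGGAGGAAGGGAAGGGAAGAGAGGGAGGAAGGGAAGAGAGGGAAGAGGGAGGAAGGGAAGGGAAGAGAGGGAAGAGGGAGGAAGGGAAGGGAAGAGAGGGAAGAGGGAGGAAGAGAGGGAGGAAGAGAGGGAGGAAGGGAAGGGAAGAGAGGGAAGAGGGAGGAAGAGAGGGAGGAAGGGAAGGGAAGAGAGGGAGGAAGGGAAGAGAGGGAAGAGGGAGGAAGGGAAGGGAAGAGAGGGAAGAGGGAGGAAGGGAAGGGAAGAGAGGGAAGAGGGAGGAAGAGAGGGAGGAAGAGAGGGAGGAAGGGAAGGGAAGAGAGGGAAGAGGGAGGAAGAGAGGGAGGAAGGGAAGGGAAGAGAGGGAGGAAGGGAAGAGAGGGAAGAGGGAGGAAGAGAGGGAGGAAGAGAGGGAGGAAGGGAAGGGAAGAGAGGGAGGAAGGGAAGAGAGGGAAGAGGGAGGAAGAGAGGGAGGAAGAGAGGGAGGAAGGGAAGGGAAGAGAGGGAGGAAGGGAAGAGAGGGAAGAGGGAGGAAGGGAAGGGAAGAGAGGGAAGAGGGAGGAAGGGAAGGGAAGAGAGGGAAGAGGGAGGAAGAGAGGGAGGAAGAGAGGGAGGAAGGGAAGGGAAGAGAGGGA
Count of 'G': 915


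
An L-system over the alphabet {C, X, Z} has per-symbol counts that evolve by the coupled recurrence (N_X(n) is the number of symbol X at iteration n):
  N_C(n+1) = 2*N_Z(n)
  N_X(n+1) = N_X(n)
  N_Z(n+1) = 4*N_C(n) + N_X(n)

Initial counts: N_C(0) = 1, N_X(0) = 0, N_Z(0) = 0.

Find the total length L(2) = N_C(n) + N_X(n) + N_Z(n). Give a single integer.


Answer: 8

Derivation:
Step 0: N_C=1, N_X=0, N_Z=0, L=1
Step 1: N_C=0, N_X=0, N_Z=4, L=4
Step 2: N_C=8, N_X=0, N_Z=0, L=8


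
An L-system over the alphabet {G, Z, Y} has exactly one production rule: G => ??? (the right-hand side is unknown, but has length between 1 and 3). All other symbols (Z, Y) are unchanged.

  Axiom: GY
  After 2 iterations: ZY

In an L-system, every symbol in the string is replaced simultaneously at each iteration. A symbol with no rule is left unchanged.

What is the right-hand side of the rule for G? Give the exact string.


Trying G => Z:
  Step 0: GY
  Step 1: ZY
  Step 2: ZY
Matches the given result.

Answer: Z


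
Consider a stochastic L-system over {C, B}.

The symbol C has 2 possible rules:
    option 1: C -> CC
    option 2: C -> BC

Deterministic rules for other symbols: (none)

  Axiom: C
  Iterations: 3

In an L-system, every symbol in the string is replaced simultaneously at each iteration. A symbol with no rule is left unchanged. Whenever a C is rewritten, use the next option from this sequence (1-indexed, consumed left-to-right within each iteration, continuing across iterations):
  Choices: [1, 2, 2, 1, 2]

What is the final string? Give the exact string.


Step 0: C
Step 1: CC  (used choices [1])
Step 2: BCBC  (used choices [2, 2])
Step 3: BCCBBC  (used choices [1, 2])

Answer: BCCBBC


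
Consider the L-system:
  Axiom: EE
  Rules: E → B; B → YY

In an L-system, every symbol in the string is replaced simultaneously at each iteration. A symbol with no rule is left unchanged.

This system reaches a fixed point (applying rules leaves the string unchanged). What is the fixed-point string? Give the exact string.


Step 0: EE
Step 1: BB
Step 2: YYYY
Step 3: YYYY  (unchanged — fixed point at step 2)

Answer: YYYY


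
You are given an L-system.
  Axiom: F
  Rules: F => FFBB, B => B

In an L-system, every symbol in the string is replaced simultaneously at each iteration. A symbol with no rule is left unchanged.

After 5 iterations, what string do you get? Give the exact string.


Step 0: F
Step 1: FFBB
Step 2: FFBBFFBBBB
Step 3: FFBBFFBBBBFFBBFFBBBBBB
Step 4: FFBBFFBBBBFFBBFFBBBBBBFFBBFFBBBBFFBBFFBBBBBBBB
Step 5: FFBBFFBBBBFFBBFFBBBBBBFFBBFFBBBBFFBBFFBBBBBBBBFFBBFFBBBBFFBBFFBBBBBBFFBBFFBBBBFFBBFFBBBBBBBBBB

Answer: FFBBFFBBBBFFBBFFBBBBBBFFBBFFBBBBFFBBFFBBBBBBBBFFBBFFBBBBFFBBFFBBBBBBFFBBFFBBBBFFBBFFBBBBBBBBBB


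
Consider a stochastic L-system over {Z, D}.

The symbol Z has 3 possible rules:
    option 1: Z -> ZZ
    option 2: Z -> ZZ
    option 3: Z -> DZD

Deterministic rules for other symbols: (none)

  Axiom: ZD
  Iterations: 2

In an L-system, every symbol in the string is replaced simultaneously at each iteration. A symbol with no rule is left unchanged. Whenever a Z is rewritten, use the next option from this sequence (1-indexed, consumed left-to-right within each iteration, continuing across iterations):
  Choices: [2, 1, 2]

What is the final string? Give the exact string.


Answer: ZZZZD

Derivation:
Step 0: ZD
Step 1: ZZD  (used choices [2])
Step 2: ZZZZD  (used choices [1, 2])


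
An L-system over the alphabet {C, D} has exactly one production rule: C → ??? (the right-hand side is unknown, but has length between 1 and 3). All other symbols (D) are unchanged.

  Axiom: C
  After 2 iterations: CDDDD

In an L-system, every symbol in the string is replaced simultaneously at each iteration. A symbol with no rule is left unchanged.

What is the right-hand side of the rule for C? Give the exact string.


Trying C → CDD:
  Step 0: C
  Step 1: CDD
  Step 2: CDDDD
Matches the given result.

Answer: CDD


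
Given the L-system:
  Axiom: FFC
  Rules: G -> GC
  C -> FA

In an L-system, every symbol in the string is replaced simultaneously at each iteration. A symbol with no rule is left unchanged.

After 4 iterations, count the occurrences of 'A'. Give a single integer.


Step 0: FFC  (0 'A')
Step 1: FFFA  (1 'A')
Step 2: FFFA  (1 'A')
Step 3: FFFA  (1 'A')
Step 4: FFFA  (1 'A')

Answer: 1


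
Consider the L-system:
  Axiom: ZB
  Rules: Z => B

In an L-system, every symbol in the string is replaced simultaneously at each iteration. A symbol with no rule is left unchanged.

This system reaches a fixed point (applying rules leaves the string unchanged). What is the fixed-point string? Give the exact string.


Step 0: ZB
Step 1: BB
Step 2: BB  (unchanged — fixed point at step 1)

Answer: BB


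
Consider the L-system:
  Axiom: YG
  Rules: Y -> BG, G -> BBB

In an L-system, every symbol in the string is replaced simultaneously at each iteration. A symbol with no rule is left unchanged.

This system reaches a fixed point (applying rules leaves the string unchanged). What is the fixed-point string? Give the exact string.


Step 0: YG
Step 1: BGBBB
Step 2: BBBBBBB
Step 3: BBBBBBB  (unchanged — fixed point at step 2)

Answer: BBBBBBB


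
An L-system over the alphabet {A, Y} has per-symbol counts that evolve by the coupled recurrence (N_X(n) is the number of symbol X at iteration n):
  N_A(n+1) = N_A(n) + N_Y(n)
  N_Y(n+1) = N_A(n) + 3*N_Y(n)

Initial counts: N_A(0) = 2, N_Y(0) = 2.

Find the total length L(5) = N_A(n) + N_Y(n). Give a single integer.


Step 0: N_A=2, N_Y=2, L=4
Step 1: N_A=4, N_Y=8, L=12
Step 2: N_A=12, N_Y=28, L=40
Step 3: N_A=40, N_Y=96, L=136
Step 4: N_A=136, N_Y=328, L=464
Step 5: N_A=464, N_Y=1120, L=1584

Answer: 1584


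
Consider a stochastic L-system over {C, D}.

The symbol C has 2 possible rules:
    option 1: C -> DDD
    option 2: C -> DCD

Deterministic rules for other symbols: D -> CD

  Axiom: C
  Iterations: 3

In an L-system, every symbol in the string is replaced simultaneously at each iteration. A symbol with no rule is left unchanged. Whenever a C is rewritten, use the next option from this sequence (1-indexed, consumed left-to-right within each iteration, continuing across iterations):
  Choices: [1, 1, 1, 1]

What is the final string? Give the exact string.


Step 0: C
Step 1: DDD  (used choices [1])
Step 2: CDCDCD  (used choices [])
Step 3: DDDCDDDDCDDDDCD  (used choices [1, 1, 1])

Answer: DDDCDDDDCDDDDCD
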